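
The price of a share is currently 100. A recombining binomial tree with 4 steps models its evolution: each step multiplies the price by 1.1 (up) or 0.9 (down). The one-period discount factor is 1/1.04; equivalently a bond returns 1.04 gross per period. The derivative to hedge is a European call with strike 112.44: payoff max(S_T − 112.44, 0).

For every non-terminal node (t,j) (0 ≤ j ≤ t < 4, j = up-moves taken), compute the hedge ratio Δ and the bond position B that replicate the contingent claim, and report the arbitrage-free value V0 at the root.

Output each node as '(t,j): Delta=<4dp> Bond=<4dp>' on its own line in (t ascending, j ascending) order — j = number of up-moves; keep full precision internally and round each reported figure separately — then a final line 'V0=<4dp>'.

(0,0): Delta=0.5499 Bond=-45.4354
(1,0): Delta=0.1850 Bond=-14.4077
(1,1): Delta=0.6779 Bond=-61.3293
(2,0): Delta=0.0000 Bond=0.0000
(2,1): Delta=0.2499 Bond=-21.4058
(2,2): Delta=0.8280 Bond=-81.9439
(3,0): Delta=0.0000 Bond=0.0000
(3,1): Delta=0.0000 Bond=0.0000
(3,2): Delta=0.3375 Bond=-31.8029
(3,3): Delta=1.0000 Bond=-108.1154
V0=9.5580

Since d<R<u, set p* = (R−d)/(u−d) = 0.7000; price each node as the discounted p*-expectation of its children.
Terminal payoffs: V(4,0)=0.0000, V(4,1)=0.0000, V(4,2)=0.0000, V(4,3)=7.3500, V(4,4)=33.9700
  t=3,j=0: stock 72.9000 → up 80.1900 (V=0.0000), down 65.6100 (V=0.0000). Price 0.0000; hedge Δ=0.0000, bond B=0.0000.
  t=3,j=1: stock 89.1000 → up 98.0100 (V=0.0000), down 80.1900 (V=0.0000). Price 0.0000; hedge Δ=0.0000, bond B=0.0000.
  t=3,j=2: stock 108.9000 → up 119.7900 (V=7.3500), down 98.0100 (V=0.0000). Price 4.9471; hedge Δ=0.3375, bond B=-31.8029.
  t=3,j=3: stock 133.1000 → up 146.4100 (V=33.9700), down 119.7900 (V=7.3500). Price 24.9846; hedge Δ=1.0000, bond B=-108.1154.
  t=2,j=0: stock 81.0000 → up 89.1000 (V=0.0000), down 72.9000 (V=0.0000). Price 0.0000; hedge Δ=0.0000, bond B=0.0000.
  t=2,j=1: stock 99.0000 → up 108.9000 (V=4.9471), down 89.1000 (V=0.0000). Price 3.3298; hedge Δ=0.2499, bond B=-21.4058.
  t=2,j=2: stock 121.0000 → up 133.1000 (V=24.9846), down 108.9000 (V=4.9471). Price 18.2436; hedge Δ=0.8280, bond B=-81.9439.
  t=1,j=0: stock 90.0000 → up 99.0000 (V=3.3298), down 81.0000 (V=0.0000). Price 2.2412; hedge Δ=0.1850, bond B=-14.4077.
  t=1,j=1: stock 110.0000 → up 121.0000 (V=18.2436), down 99.0000 (V=3.3298). Price 13.2399; hedge Δ=0.6779, bond B=-61.3293.
  t=0,j=0: stock 100.0000 → up 110.0000 (V=13.2399), down 90.0000 (V=2.2412). Price 9.5580; hedge Δ=0.5499, bond B=-45.4354.
Check: Δ(0,0)·S0 + B(0,0) = 9.5580 = V0.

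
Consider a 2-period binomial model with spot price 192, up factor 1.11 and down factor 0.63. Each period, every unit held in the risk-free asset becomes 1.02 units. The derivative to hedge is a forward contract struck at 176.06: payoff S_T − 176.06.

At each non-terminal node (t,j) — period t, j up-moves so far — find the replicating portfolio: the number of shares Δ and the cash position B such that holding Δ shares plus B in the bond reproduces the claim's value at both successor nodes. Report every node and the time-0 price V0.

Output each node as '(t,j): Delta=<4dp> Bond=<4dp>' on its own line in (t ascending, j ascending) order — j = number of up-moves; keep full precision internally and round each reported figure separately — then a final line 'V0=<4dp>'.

(0,0): Delta=1.0000 Bond=-169.2234
(1,0): Delta=1.0000 Bond=-172.6078
(1,1): Delta=1.0000 Bond=-172.6078
V0=22.7766

Since d<R<u, set p* = (R−d)/(u−d) = 0.8125; price each node as the discounted p*-expectation of its children.
Payoff layer (t=2): V(2,0)=-99.8552, V(2,1)=-41.7944, V(2,2)=60.5032
Node (1,0) S=120.9600: V=(p*·-41.7944+(1−p*)·-99.8552)/1.02=-51.6478; Δ=(-41.7944−-99.8552)/(134.2656−76.2048)=1.0000; B=V−Δ·S=-172.6078
Node (1,1) S=213.1200: V=(p*·60.5032+(1−p*)·-41.7944)/1.02=40.5122; Δ=(60.5032−-41.7944)/(236.5632−134.2656)=1.0000; B=V−Δ·S=-172.6078
Node (0,0) S=192.0000: V=(p*·40.5122+(1−p*)·-51.6478)/1.02=22.7766; Δ=(40.5122−-51.6478)/(213.1200−120.9600)=1.0000; B=V−Δ·S=-169.2234
Self-financing check: at every node Δ·S+B equals the discounted successor values.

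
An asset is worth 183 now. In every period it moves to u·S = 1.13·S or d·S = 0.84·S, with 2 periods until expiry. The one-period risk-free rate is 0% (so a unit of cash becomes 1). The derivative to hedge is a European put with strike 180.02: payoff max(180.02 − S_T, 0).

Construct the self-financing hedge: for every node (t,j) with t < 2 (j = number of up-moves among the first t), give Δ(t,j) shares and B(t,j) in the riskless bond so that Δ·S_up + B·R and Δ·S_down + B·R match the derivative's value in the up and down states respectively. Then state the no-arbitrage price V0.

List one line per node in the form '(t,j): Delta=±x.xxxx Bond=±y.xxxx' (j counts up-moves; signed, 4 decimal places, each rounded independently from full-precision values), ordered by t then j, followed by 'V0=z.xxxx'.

Risk-neutral probability p* = (R−d)/(u−d) = (1−0.84)/(1.13−0.84) = 0.5517.
At expiry t=2: V(2,0)=50.8952, V(2,1)=6.3164, V(2,2)=0.0000
  t=1,j=0: stock 153.7200 → up 173.7036 (V=6.3164), down 129.1248 (V=50.8952). Price 26.3000; hedge Δ=-1.0000, bond B=180.0200.
  t=1,j=1: stock 206.7900 → up 233.6727 (V=0.0000), down 173.7036 (V=6.3164). Price 2.8315; hedge Δ=-0.1053, bond B=24.6122.
  t=0,j=0: stock 183.0000 → up 206.7900 (V=2.8315), down 153.7200 (V=26.3000). Price 13.3519; hedge Δ=-0.4422, bond B=94.2778.
Root portfolio cost Δ·183+B reproduces V0=13.3519.

(0,0): Delta=-0.4422 Bond=94.2778
(1,0): Delta=-1.0000 Bond=180.0200
(1,1): Delta=-0.1053 Bond=24.6122
V0=13.3519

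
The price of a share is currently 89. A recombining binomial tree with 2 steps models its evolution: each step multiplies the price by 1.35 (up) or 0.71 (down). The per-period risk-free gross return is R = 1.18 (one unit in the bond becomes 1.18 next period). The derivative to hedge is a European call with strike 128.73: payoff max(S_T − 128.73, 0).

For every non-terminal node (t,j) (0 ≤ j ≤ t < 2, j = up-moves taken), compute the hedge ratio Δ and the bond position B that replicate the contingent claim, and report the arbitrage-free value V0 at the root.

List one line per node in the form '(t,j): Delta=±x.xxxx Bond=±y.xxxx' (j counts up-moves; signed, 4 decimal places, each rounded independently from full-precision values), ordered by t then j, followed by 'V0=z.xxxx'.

(0,0): Delta=0.3657 Bond=-19.5849
(1,0): Delta=0.0000 Bond=0.0000
(1,1): Delta=0.4353 Bond=-31.4691
V0=12.9646

Risk-neutral probability p* = (R−d)/(u−d) = (1.18−0.71)/(1.35−0.71) = 0.7344.
Terminal values V(2,·): V(2,0)=0.0000, V(2,1)=0.0000, V(2,2)=33.4725
Node (1,0) S=63.1900: V=(p*·0.0000+(1−p*)·0.0000)/1.18=0.0000; Δ=(0.0000−0.0000)/(85.3065−44.8649)=0.0000; B=V−Δ·S=0.0000
Node (1,1) S=120.1500: V=(p*·33.4725+(1−p*)·0.0000)/1.18=20.8317; Δ=(33.4725−0.0000)/(162.2025−85.3065)=0.4353; B=V−Δ·S=-31.4691
Node (0,0) S=89.0000: V=(p*·20.8317+(1−p*)·0.0000)/1.18=12.9646; Δ=(20.8317−0.0000)/(120.1500−63.1900)=0.3657; B=V−Δ·S=-19.5849
Check: Δ(0,0)·S0 + B(0,0) = 12.9646 = V0.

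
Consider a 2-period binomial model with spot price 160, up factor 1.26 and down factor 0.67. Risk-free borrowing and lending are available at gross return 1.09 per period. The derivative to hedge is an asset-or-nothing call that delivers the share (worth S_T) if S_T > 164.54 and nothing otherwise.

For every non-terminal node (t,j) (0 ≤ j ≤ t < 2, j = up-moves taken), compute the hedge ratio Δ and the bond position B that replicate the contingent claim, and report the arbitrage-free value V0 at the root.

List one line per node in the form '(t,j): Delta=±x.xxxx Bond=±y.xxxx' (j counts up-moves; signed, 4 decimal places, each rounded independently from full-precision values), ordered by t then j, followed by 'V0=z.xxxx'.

No-arbitrage ⇒ martingale measure with p* = (R−d)/(u−d) = 0.7119.
Terminal values V(2,·): V(2,0)=0.0000, V(2,1)=0.0000, V(2,2)=254.0160
Node (1,0) S=107.2000: V=(p*·0.0000+(1−p*)·0.0000)/1.09=0.0000; Δ=(0.0000−0.0000)/(135.0720−71.8240)=0.0000; B=V−Δ·S=0.0000
Node (1,1) S=201.6000: V=(p*·254.0160+(1−p*)·0.0000)/1.09=165.8944; Δ=(254.0160−0.0000)/(254.0160−135.0720)=2.1356; B=V−Δ·S=-264.6411
Node (0,0) S=160.0000: V=(p*·165.8944+(1−p*)·0.0000)/1.09=108.3434; Δ=(165.8944−0.0000)/(201.6000−107.2000)=1.7574; B=V−Δ·S=-172.8336
The time-0 hedge costs 108.3434, which is the no-arbitrage price.

(0,0): Delta=1.7574 Bond=-172.8336
(1,0): Delta=0.0000 Bond=0.0000
(1,1): Delta=2.1356 Bond=-264.6411
V0=108.3434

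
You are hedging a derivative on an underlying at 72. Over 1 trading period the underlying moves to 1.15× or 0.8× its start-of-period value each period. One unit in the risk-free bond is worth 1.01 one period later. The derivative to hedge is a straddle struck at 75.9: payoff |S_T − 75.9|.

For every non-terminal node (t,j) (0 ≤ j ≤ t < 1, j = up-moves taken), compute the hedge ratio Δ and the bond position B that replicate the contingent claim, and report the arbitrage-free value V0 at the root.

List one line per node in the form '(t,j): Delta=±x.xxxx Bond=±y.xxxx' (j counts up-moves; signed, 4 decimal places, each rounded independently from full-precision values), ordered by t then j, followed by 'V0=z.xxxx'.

Since d<R<u, set p* = (R−d)/(u−d) = 0.6000; price each node as the discounted p*-expectation of its children.
Payoff layer (t=1): V(1,0)=18.3000, V(1,1)=6.9000
Node (0,0) S=72.0000: V=(p*·6.9000+(1−p*)·18.3000)/1.01=11.3465; Δ=(6.9000−18.3000)/(82.8000−57.6000)=-0.4524; B=V−Δ·S=43.9180
The time-0 hedge costs 11.3465, which is the no-arbitrage price.

(0,0): Delta=-0.4524 Bond=43.9180
V0=11.3465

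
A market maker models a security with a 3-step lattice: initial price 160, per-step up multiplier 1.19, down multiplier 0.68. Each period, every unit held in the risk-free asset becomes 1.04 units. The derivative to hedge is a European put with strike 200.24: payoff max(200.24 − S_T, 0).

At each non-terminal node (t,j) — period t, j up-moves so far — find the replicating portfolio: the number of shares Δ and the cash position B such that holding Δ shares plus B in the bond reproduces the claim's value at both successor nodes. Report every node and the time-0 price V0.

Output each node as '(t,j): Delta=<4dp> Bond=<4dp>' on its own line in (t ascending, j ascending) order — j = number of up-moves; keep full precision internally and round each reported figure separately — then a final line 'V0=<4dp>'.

(0,0): Delta=-0.6083 Bond=137.0327
(1,0): Delta=-1.0000 Bond=185.1331
(1,1): Delta=-0.5150 Bond=124.7560
(2,0): Delta=-1.0000 Bond=192.5385
(2,1): Delta=-1.0000 Bond=192.5385
(2,2): Delta=-0.3995 Bond=103.5828
V0=39.7079

The replicating-portfolio and risk-neutral prices coincide; use p* = (1.04−0.68)/(1.19−0.68) = 0.7059 for the latter.
Payoff layer (t=3): V(3,0)=149.9309, V(3,1)=112.1990, V(3,2)=46.1683, V(3,3)=0.0000
(2,0): S=73.9840. Δ = (V_up−V_dn)/(S_up−S_dn) = (112.1990−149.9309)/(88.0410−50.3091) = -1.0000. V = [p*·112.1990 + (1−p*)·149.9309]/1.04 = 118.5545. B = V − Δ·S = 192.5385.
(2,1): S=129.4720. Δ = (V_up−V_dn)/(S_up−S_dn) = (46.1683−112.1990)/(154.0717−88.0410) = -1.0000. V = [p*·46.1683 + (1−p*)·112.1990]/1.04 = 63.0665. B = V − Δ·S = 192.5385.
(2,2): S=226.5760. Δ = (V_up−V_dn)/(S_up−S_dn) = (0.0000−46.1683)/(269.6254−154.0717) = -0.3995. V = [p*·0.0000 + (1−p*)·46.1683]/1.04 = 13.0567. B = V − Δ·S = 103.5828.
(1,0): S=108.8000. Δ = (V_up−V_dn)/(S_up−S_dn) = (63.0665−118.5545)/(129.4720−73.9840) = -1.0000. V = [p*·63.0665 + (1−p*)·118.5545]/1.04 = 76.3331. B = V − Δ·S = 185.1331.
(1,1): S=190.4000. Δ = (V_up−V_dn)/(S_up−S_dn) = (13.0567−63.0665)/(226.5760−129.4720) = -0.5150. V = [p*·13.0567 + (1−p*)·63.0665]/1.04 = 26.6975. B = V − Δ·S = 124.7560.
(0,0): S=160.0000. Δ = (V_up−V_dn)/(S_up−S_dn) = (26.6975−76.3331)/(190.4000−108.8000) = -0.6083. V = [p*·26.6975 + (1−p*)·76.3331]/1.04 = 39.7079. B = V − Δ·S = 137.0327.
Each (Δ,B) replicates both successor values, so the strategy is self-financing and V0 is arbitrage-free.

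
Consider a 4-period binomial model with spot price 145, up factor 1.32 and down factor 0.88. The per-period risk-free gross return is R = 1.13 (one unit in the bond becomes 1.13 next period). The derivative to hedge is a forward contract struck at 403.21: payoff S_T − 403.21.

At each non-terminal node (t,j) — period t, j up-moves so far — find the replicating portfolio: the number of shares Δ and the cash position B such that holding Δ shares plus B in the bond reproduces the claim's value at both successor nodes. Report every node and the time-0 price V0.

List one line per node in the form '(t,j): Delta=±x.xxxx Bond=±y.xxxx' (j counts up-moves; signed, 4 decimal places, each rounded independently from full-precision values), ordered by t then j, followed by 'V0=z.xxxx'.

Under the risk-neutral measure, an up-move has probability p* = (R−d)/(u−d) = 0.5682 and values discount at R = 1.13.
Terminal values V(4,·): V(4,0)=-316.2542, V(4,1)=-272.7763, V(4,2)=-207.5594, V(4,3)=-109.7341, V(4,4)=37.0039
(3,0): S=98.8134. Δ = (V_up−V_dn)/(S_up−S_dn) = (-272.7763−-316.2542)/(130.4337−86.9558) = 1.0000. V = [p*·-272.7763 + (1−p*)·-316.2542]/1.13 = -258.0096. B = V − Δ·S = -356.8230.
(3,1): S=148.2202. Δ = (V_up−V_dn)/(S_up−S_dn) = (-207.5594−-272.7763)/(195.6506−130.4337) = 1.0000. V = [p*·-207.5594 + (1−p*)·-272.7763]/1.13 = -208.6028. B = V − Δ·S = -356.8230.
(3,2): S=222.3302. Δ = (V_up−V_dn)/(S_up−S_dn) = (-109.7341−-207.5594)/(293.4759−195.6506) = 1.0000. V = [p*·-109.7341 + (1−p*)·-207.5594]/1.13 = -134.4928. B = V − Δ·S = -356.8230.
(3,3): S=333.4954. Δ = (V_up−V_dn)/(S_up−S_dn) = (37.0039−-109.7341)/(440.2139−293.4759) = 1.0000. V = [p*·37.0039 + (1−p*)·-109.7341]/1.13 = -23.3276. B = V − Δ·S = -356.8230.
(2,0): S=112.2880. Δ = (V_up−V_dn)/(S_up−S_dn) = (-208.6028−-258.0096)/(148.2202−98.8134) = 1.0000. V = [p*·-208.6028 + (1−p*)·-258.0096]/1.13 = -203.4846. B = V − Δ·S = -315.7726.
(2,1): S=168.4320. Δ = (V_up−V_dn)/(S_up−S_dn) = (-134.4928−-208.6028)/(222.3302−148.2202) = 1.0000. V = [p*·-134.4928 + (1−p*)·-208.6028]/1.13 = -147.3406. B = V − Δ·S = -315.7726.
(2,2): S=252.6480. Δ = (V_up−V_dn)/(S_up−S_dn) = (-23.3276−-134.4928)/(333.4954−222.3302) = 1.0000. V = [p*·-23.3276 + (1−p*)·-134.4928]/1.13 = -63.1246. B = V − Δ·S = -315.7726.
(1,0): S=127.6000. Δ = (V_up−V_dn)/(S_up−S_dn) = (-147.3406−-203.4846)/(168.4320−112.2880) = 1.0000. V = [p*·-147.3406 + (1−p*)·-203.4846]/1.13 = -151.8448. B = V − Δ·S = -279.4448.
(1,1): S=191.4000. Δ = (V_up−V_dn)/(S_up−S_dn) = (-63.1246−-147.3406)/(252.6480−168.4320) = 1.0000. V = [p*·-63.1246 + (1−p*)·-147.3406]/1.13 = -88.0448. B = V − Δ·S = -279.4448.
(0,0): S=145.0000. Δ = (V_up−V_dn)/(S_up−S_dn) = (-88.0448−-151.8448)/(191.4000−127.6000) = 1.0000. V = [p*·-88.0448 + (1−p*)·-151.8448]/1.13 = -102.2962. B = V − Δ·S = -247.2962.
Root portfolio cost Δ·145+B reproduces V0=-102.2962.

(0,0): Delta=1.0000 Bond=-247.2962
(1,0): Delta=1.0000 Bond=-279.4448
(1,1): Delta=1.0000 Bond=-279.4448
(2,0): Delta=1.0000 Bond=-315.7726
(2,1): Delta=1.0000 Bond=-315.7726
(2,2): Delta=1.0000 Bond=-315.7726
(3,0): Delta=1.0000 Bond=-356.8230
(3,1): Delta=1.0000 Bond=-356.8230
(3,2): Delta=1.0000 Bond=-356.8230
(3,3): Delta=1.0000 Bond=-356.8230
V0=-102.2962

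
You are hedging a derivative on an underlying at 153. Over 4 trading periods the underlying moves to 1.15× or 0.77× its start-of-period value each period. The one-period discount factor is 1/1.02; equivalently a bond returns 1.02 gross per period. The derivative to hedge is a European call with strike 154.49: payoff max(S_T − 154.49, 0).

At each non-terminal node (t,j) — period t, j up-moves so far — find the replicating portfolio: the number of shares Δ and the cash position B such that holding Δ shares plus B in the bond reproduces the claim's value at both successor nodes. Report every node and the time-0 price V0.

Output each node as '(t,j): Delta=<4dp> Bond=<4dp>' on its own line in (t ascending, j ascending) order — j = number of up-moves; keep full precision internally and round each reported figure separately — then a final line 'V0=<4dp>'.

Since d<R<u, set p* = (R−d)/(u−d) = 0.6579; price each node as the discounted p*-expectation of its children.
Payoff layer (t=4): V(4,0)=0.0000, V(4,1)=0.0000, V(4,2)=0.0000, V(4,3)=24.6843, V(4,4)=113.1080
(3,0): S=69.8495. Δ = (V_up−V_dn)/(S_up−S_dn) = (0.0000−0.0000)/(80.3270−53.7842) = 0.0000. V = [p*·0.0000 + (1−p*)·0.0000]/1.02 = 0.0000. B = V − Δ·S = 0.0000.
(3,1): S=104.3208. Δ = (V_up−V_dn)/(S_up−S_dn) = (0.0000−0.0000)/(119.9689−80.3270) = 0.0000. V = [p*·0.0000 + (1−p*)·0.0000]/1.02 = 0.0000. B = V − Δ·S = 0.0000.
(3,2): S=155.8037. Δ = (V_up−V_dn)/(S_up−S_dn) = (24.6843−0.0000)/(179.1743−119.9689) = 0.4169. V = [p*·24.6843 + (1−p*)·0.0000]/1.02 = 15.9212. B = V − Δ·S = -49.0374.
(3,3): S=232.6939. Δ = (V_up−V_dn)/(S_up−S_dn) = (113.1080−24.6843)/(267.5980−179.1743) = 1.0000. V = [p*·113.1080 + (1−p*)·24.6843]/1.02 = 81.2331. B = V − Δ·S = -151.4608.
(2,0): S=90.7137. Δ = (V_up−V_dn)/(S_up−S_dn) = (0.0000−0.0000)/(104.3208−69.8495) = 0.0000. V = [p*·0.0000 + (1−p*)·0.0000]/1.02 = 0.0000. B = V − Δ·S = 0.0000.
(2,1): S=135.4815. Δ = (V_up−V_dn)/(S_up−S_dn) = (15.9212−0.0000)/(155.8037−104.3208) = 0.3093. V = [p*·15.9212 + (1−p*)·0.0000]/1.02 = 10.2691. B = V − Δ·S = -31.6289.
(2,2): S=202.3425. Δ = (V_up−V_dn)/(S_up−S_dn) = (81.2331−15.9212)/(232.6939−155.8037) = 0.8494. V = [p*·81.2331 + (1−p*)·15.9212]/1.02 = 57.7349. B = V − Δ·S = -114.1384.
(1,0): S=117.8100. Δ = (V_up−V_dn)/(S_up−S_dn) = (10.2691−0.0000)/(135.4815−90.7137) = 0.2294. V = [p*·10.2691 + (1−p*)·0.0000]/1.02 = 6.6235. B = V − Δ·S = -20.4005.
(1,1): S=175.9500. Δ = (V_up−V_dn)/(S_up−S_dn) = (57.7349−10.2691)/(202.3425−135.4815) = 0.7099. V = [p*·57.7349 + (1−p*)·10.2691]/1.02 = 40.6829. B = V − Δ·S = -84.2269.
(0,0): S=153.0000. Δ = (V_up−V_dn)/(S_up−S_dn) = (40.6829−6.6235)/(175.9500−117.8100) = 0.5858. V = [p*·40.6829 + (1−p*)·6.6235]/1.02 = 28.4618. B = V − Δ·S = -61.1682.
Root portfolio cost Δ·153+B reproduces V0=28.4618.

(0,0): Delta=0.5858 Bond=-61.1682
(1,0): Delta=0.2294 Bond=-20.4005
(1,1): Delta=0.7099 Bond=-84.2269
(2,0): Delta=0.0000 Bond=0.0000
(2,1): Delta=0.3093 Bond=-31.6289
(2,2): Delta=0.8494 Bond=-114.1384
(3,0): Delta=0.0000 Bond=0.0000
(3,1): Delta=0.0000 Bond=0.0000
(3,2): Delta=0.4169 Bond=-49.0374
(3,3): Delta=1.0000 Bond=-151.4608
V0=28.4618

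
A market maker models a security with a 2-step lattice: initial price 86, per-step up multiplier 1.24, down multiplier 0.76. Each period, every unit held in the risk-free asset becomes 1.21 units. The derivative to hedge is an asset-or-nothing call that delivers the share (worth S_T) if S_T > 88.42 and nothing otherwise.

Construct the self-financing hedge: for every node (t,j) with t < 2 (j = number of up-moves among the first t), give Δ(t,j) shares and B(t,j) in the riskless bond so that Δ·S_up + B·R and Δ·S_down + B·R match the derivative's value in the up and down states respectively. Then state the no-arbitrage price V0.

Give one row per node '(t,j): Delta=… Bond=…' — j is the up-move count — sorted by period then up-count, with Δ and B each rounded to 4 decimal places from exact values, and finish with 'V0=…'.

(0,0): Delta=2.4819 Bond=-134.0648
(1,0): Delta=0.0000 Bond=0.0000
(1,1): Delta=2.5833 Bond=-173.0329
V0=79.3805

The replicating-portfolio and risk-neutral prices coincide; use p* = (1.21−0.76)/(1.24−0.76) = 0.9375 for the latter.
Terminal values V(2,·): V(2,0)=0.0000, V(2,1)=0.0000, V(2,2)=132.2336
  t=1,j=0: stock 65.3600 → up 81.0464 (V=0.0000), down 49.6736 (V=0.0000). Price 0.0000; hedge Δ=0.0000, bond B=0.0000.
  t=1,j=1: stock 106.6400 → up 132.2336 (V=132.2336), down 81.0464 (V=0.0000). Price 102.4537; hedge Δ=2.5833, bond B=-173.0329.
  t=0,j=0: stock 86.0000 → up 106.6400 (V=102.4537), down 65.3600 (V=0.0000). Price 79.3805; hedge Δ=2.4819, bond B=-134.0648.
Self-financing check: at every node Δ·S+B equals the discounted successor values.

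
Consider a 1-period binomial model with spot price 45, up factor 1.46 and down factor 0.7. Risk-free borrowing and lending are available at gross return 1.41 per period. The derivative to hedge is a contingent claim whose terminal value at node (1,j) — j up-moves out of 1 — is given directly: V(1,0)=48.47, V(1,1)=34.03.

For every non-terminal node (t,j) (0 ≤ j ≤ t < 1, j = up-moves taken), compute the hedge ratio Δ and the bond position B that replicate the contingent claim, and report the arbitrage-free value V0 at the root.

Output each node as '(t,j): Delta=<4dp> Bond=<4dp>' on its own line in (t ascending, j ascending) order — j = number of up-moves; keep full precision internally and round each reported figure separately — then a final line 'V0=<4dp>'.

Since d<R<u, set p* = (R−d)/(u−d) = 0.9342; price each node as the discounted p*-expectation of its children.
Terminal payoffs: V(1,0)=48.4700, V(1,1)=34.0300
Node (0,0) S=45.0000: V=(p*·34.0300+(1−p*)·48.4700)/1.41=24.8085; Δ=(34.0300−48.4700)/(65.7000−31.5000)=-0.4222; B=V−Δ·S=43.8085
Check: Δ(0,0)·S0 + B(0,0) = 24.8085 = V0.

(0,0): Delta=-0.4222 Bond=43.8085
V0=24.8085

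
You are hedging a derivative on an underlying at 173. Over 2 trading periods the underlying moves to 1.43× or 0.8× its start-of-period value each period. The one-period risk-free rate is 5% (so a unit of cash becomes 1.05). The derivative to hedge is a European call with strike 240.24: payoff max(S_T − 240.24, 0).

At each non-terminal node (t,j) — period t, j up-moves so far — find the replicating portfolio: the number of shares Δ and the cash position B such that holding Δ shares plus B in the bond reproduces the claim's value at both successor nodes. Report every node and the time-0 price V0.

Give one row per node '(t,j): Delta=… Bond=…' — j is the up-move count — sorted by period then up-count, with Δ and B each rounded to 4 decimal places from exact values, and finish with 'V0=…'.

The replicating-portfolio and risk-neutral prices coincide; use p* = (1.05−0.8)/(1.43−0.8) = 0.3968 for the latter.
Terminal payoffs: V(2,0)=0.0000, V(2,1)=0.0000, V(2,2)=113.5277
  t=1,j=0: stock 138.4000 → up 197.9120 (V=0.0000), down 110.7200 (V=0.0000). Price 0.0000; hedge Δ=0.0000, bond B=0.0000.
  t=1,j=1: stock 247.3900 → up 353.7677 (V=113.5277), down 197.9120 (V=0.0000). Price 42.9054; hedge Δ=0.7284, bond B=-137.2973.
  t=0,j=0: stock 173.0000 → up 247.3900 (V=42.9054), down 138.4000 (V=0.0000). Price 16.2152; hedge Δ=0.3937, bond B=-51.8886.
Root portfolio cost Δ·173+B reproduces V0=16.2152.

(0,0): Delta=0.3937 Bond=-51.8886
(1,0): Delta=0.0000 Bond=0.0000
(1,1): Delta=0.7284 Bond=-137.2973
V0=16.2152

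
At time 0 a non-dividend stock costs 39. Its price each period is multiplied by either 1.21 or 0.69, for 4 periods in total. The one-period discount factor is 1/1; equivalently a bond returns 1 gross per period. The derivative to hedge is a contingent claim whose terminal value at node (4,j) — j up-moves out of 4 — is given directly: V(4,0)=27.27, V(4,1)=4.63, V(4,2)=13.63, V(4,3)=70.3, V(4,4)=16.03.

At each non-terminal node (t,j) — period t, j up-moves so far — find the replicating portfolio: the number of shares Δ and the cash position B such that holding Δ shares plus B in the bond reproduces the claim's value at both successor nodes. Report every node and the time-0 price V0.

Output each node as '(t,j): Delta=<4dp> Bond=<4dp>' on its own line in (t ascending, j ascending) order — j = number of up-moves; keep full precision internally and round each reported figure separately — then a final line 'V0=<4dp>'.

(0,0): Delta=0.6921 Bond=5.2845
(1,0): Delta=1.4851 Bond=-16.0547
(1,1): Delta=0.3858 Bond=19.7401
(2,0): Delta=-0.3913 Bond=18.7858
(2,1): Delta=2.2100 Bond=-39.6563
(2,2): Delta=-0.3189 Bond=59.9764
(3,0): Delta=-3.3983 Bond=57.3115
(3,1): Delta=0.7704 Bond=-7.3123
(3,2): Delta=2.7661 Bond=-61.5667
(3,3): Delta=-1.5106 Bond=142.3121
V0=32.2781

The replicating-portfolio and risk-neutral prices coincide; use p* = (1−0.69)/(1.21−0.69) = 0.5962 for the latter.
At expiry t=4: V(4,0)=27.2700, V(4,1)=4.6300, V(4,2)=13.6300, V(4,3)=70.3000, V(4,4)=16.0300
  t=3,j=0: stock 12.8119 → up 15.5023 (V=4.6300), down 8.8402 (V=27.2700). Price 13.7731; hedge Δ=-3.3983, bond B=57.3115.
  t=3,j=1: stock 22.4672 → up 27.1853 (V=13.6300), down 15.5023 (V=4.6300). Price 9.9954; hedge Δ=0.7704, bond B=-7.3123.
  t=3,j=2: stock 39.3989 → up 47.6727 (V=70.3000), down 27.1853 (V=13.6300). Price 47.4140; hedge Δ=2.7661, bond B=-61.5667.
  t=3,j=3: stock 69.0909 → up 83.6000 (V=16.0300), down 47.6727 (V=70.3000). Price 37.9467; hedge Δ=-1.5106, bond B=142.3121.
  t=2,j=0: stock 18.5679 → up 22.4672 (V=9.9954), down 12.8119 (V=13.7731). Price 11.5210; hedge Δ=-0.3913, bond B=18.7858.
  t=2,j=1: stock 32.5611 → up 39.3989 (V=47.4140), down 22.4672 (V=9.9954). Price 32.3027; hedge Δ=2.2100, bond B=-39.6563.
  t=2,j=2: stock 57.0999 → up 69.0909 (V=37.9467), down 39.3989 (V=47.4140). Price 41.7701; hedge Δ=-0.3189, bond B=59.9764.
  t=1,j=0: stock 26.9100 → up 32.5611 (V=32.3027), down 18.5679 (V=11.5210). Price 23.9101; hedge Δ=1.4851, bond B=-16.0547.
  t=1,j=1: stock 47.1900 → up 57.0999 (V=41.7701), down 32.5611 (V=32.3027). Price 37.9467; hedge Δ=0.3858, bond B=19.7401.
  t=0,j=0: stock 39.0000 → up 47.1900 (V=37.9467), down 26.9100 (V=23.9101). Price 32.2781; hedge Δ=0.6921, bond B=5.2845.
Root portfolio cost Δ·39+B reproduces V0=32.2781.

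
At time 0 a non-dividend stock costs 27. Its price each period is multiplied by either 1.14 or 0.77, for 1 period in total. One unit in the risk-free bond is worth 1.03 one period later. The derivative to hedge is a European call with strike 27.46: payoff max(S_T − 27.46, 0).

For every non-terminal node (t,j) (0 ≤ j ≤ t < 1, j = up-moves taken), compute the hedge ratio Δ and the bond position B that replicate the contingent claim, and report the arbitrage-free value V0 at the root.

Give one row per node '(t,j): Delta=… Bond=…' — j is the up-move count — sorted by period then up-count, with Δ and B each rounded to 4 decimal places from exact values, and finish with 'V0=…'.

(0,0): Delta=0.3323 Bond=-6.7080
V0=2.2650

Under the risk-neutral measure, an up-move has probability p* = (R−d)/(u−d) = 0.7027 and values discount at R = 1.03.
Payoff layer (t=1): V(1,0)=0.0000, V(1,1)=3.3200
(0,0): S=27.0000. Δ = (V_up−V_dn)/(S_up−S_dn) = (3.3200−0.0000)/(30.7800−20.7900) = 0.3323. V = [p*·3.3200 + (1−p*)·0.0000]/1.03 = 2.2650. B = V − Δ·S = -6.7080.
Check: Δ(0,0)·S0 + B(0,0) = 2.2650 = V0.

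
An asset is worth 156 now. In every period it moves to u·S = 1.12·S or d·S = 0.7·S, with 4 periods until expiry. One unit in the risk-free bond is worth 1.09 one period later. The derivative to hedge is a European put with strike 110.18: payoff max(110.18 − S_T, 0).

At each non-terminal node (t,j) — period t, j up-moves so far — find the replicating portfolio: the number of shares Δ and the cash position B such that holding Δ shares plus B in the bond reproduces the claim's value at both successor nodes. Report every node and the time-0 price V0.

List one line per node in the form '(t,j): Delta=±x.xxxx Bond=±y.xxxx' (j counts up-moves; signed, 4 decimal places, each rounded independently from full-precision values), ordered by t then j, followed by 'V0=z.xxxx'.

Risk-neutral probability p* = (R−d)/(u−d) = (1.09−0.7)/(1.12−0.7) = 0.9286.
Terminal payoffs: V(4,0)=72.7244, V(4,1)=50.2510, V(4,2)=14.2937, V(4,3)=0.0000, V(4,4)=0.0000
Node (3,0) S=53.5080: V=(p*·50.2510+(1−p*)·72.7244)/1.09=47.5746; Δ=(50.2510−72.7244)/(59.9290−37.4556)=-1.0000; B=V−Δ·S=101.0826
Node (3,1) S=85.6128: V=(p*·14.2937+(1−p*)·50.2510)/1.09=15.4698; Δ=(14.2937−50.2510)/(95.8863−59.9290)=-1.0000; B=V−Δ·S=101.0826
Node (3,2) S=136.9805: V=(p*·0.0000+(1−p*)·14.2937)/1.09=0.9367; Δ=(0.0000−14.2937)/(153.4181−95.8863)=-0.2484; B=V−Δ·S=34.9692
Node (3,3) S=219.1688: V=(p*·0.0000+(1−p*)·0.0000)/1.09=0.0000; Δ=(0.0000−0.0000)/(245.4690−153.4181)=0.0000; B=V−Δ·S=0.0000
Node (2,0) S=76.4400: V=(p*·15.4698+(1−p*)·47.5746)/1.09=16.2963; Δ=(15.4698−47.5746)/(85.6128−53.5080)=-1.0000; B=V−Δ·S=92.7363
Node (2,1) S=122.3040: V=(p*·0.9367+(1−p*)·15.4698)/1.09=1.8117; Δ=(0.9367−15.4698)/(136.9805−85.6128)=-0.2829; B=V−Δ·S=36.4143
Node (2,2) S=195.6864: V=(p*·0.0000+(1−p*)·0.9367)/1.09=0.0614; Δ=(0.0000−0.9367)/(219.1688−136.9805)=-0.0114; B=V−Δ·S=2.2916
Node (1,0) S=109.2000: V=(p*·1.8117+(1−p*)·16.2963)/1.09=2.6113; Δ=(1.8117−16.2963)/(122.3040−76.4400)=-0.3158; B=V−Δ·S=37.0984
Node (1,1) S=174.7200: V=(p*·0.0614+(1−p*)·1.8117)/1.09=0.1710; Δ=(0.0614−1.8117)/(195.6864−122.3040)=-0.0239; B=V−Δ·S=4.3384
Node (0,0) S=156.0000: V=(p*·0.1710+(1−p*)·2.6113)/1.09=0.3168; Δ=(0.1710−2.6113)/(174.7200−109.2000)=-0.0372; B=V−Δ·S=6.1270
Self-financing check: at every node Δ·S+B equals the discounted successor values.

(0,0): Delta=-0.0372 Bond=6.1270
(1,0): Delta=-0.3158 Bond=37.0984
(1,1): Delta=-0.0239 Bond=4.3384
(2,0): Delta=-1.0000 Bond=92.7363
(2,1): Delta=-0.2829 Bond=36.4143
(2,2): Delta=-0.0114 Bond=2.2916
(3,0): Delta=-1.0000 Bond=101.0826
(3,1): Delta=-1.0000 Bond=101.0826
(3,2): Delta=-0.2484 Bond=34.9692
(3,3): Delta=0.0000 Bond=0.0000
V0=0.3168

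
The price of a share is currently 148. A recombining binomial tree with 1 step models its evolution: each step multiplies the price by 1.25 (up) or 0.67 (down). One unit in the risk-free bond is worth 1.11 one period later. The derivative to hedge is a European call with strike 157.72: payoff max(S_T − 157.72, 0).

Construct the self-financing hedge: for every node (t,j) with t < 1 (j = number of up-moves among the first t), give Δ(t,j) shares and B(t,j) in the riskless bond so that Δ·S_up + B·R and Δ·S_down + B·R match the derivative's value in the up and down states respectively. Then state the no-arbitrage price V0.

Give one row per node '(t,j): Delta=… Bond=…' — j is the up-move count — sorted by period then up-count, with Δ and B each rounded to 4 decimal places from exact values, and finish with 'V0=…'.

No-arbitrage ⇒ martingale measure with p* = (R−d)/(u−d) = 0.7586.
Terminal values V(1,·): V(1,0)=0.0000, V(1,1)=27.2800
  t=0,j=0: stock 148.0000 → up 185.0000 (V=27.2800), down 99.1600 (V=0.0000). Price 18.6443; hedge Δ=0.3178, bond B=-28.3902.
Each (Δ,B) replicates both successor values, so the strategy is self-financing and V0 is arbitrage-free.

(0,0): Delta=0.3178 Bond=-28.3902
V0=18.6443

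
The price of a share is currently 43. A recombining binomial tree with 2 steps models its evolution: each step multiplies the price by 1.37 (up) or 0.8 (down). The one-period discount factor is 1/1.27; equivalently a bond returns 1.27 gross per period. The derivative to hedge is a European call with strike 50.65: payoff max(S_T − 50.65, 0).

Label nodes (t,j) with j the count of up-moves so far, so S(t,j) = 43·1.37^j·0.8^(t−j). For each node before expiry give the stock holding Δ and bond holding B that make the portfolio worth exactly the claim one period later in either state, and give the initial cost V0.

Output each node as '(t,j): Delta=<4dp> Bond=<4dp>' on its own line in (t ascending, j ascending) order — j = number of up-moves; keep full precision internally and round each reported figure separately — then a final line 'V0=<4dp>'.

Under the risk-neutral measure, an up-move has probability p* = (R−d)/(u−d) = 0.8246 and values discount at R = 1.27.
At expiry t=2: V(2,0)=0.0000, V(2,1)=0.0000, V(2,2)=30.0567
  t=1,j=0: stock 34.4000 → up 47.1280 (V=0.0000), down 27.5200 (V=0.0000). Price 0.0000; hedge Δ=0.0000, bond B=0.0000.
  t=1,j=1: stock 58.9100 → up 80.7067 (V=30.0567), down 47.1280 (V=0.0000). Price 19.5146; hedge Δ=0.8951, bond B=-33.2164.
  t=0,j=0: stock 43.0000 → up 58.9100 (V=19.5146), down 34.4000 (V=0.0000). Price 12.6701; hedge Δ=0.7962, bond B=-21.5661.
The time-0 hedge costs 12.6701, which is the no-arbitrage price.

(0,0): Delta=0.7962 Bond=-21.5661
(1,0): Delta=0.0000 Bond=0.0000
(1,1): Delta=0.8951 Bond=-33.2164
V0=12.6701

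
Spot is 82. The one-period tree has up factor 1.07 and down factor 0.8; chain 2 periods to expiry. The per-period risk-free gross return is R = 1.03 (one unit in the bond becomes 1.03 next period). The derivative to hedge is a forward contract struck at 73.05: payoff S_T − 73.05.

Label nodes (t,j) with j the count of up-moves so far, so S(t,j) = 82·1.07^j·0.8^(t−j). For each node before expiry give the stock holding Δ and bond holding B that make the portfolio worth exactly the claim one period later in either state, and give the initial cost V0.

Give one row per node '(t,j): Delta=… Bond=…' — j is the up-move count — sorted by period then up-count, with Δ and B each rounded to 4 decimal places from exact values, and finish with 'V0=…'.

(0,0): Delta=1.0000 Bond=-68.8566
(1,0): Delta=1.0000 Bond=-70.9223
(1,1): Delta=1.0000 Bond=-70.9223
V0=13.1434

Since d<R<u, set p* = (R−d)/(u−d) = 0.8519; price each node as the discounted p*-expectation of its children.
At expiry t=2: V(2,0)=-20.5700, V(2,1)=-2.8580, V(2,2)=20.8318
Node (1,0) S=65.6000: V=(p*·-2.8580+(1−p*)·-20.5700)/1.03=-5.3223; Δ=(-2.8580−-20.5700)/(70.1920−52.4800)=1.0000; B=V−Δ·S=-70.9223
Node (1,1) S=87.7400: V=(p*·20.8318+(1−p*)·-2.8580)/1.03=16.8177; Δ=(20.8318−-2.8580)/(93.8818−70.1920)=1.0000; B=V−Δ·S=-70.9223
Node (0,0) S=82.0000: V=(p*·16.8177+(1−p*)·-5.3223)/1.03=13.1434; Δ=(16.8177−-5.3223)/(87.7400−65.6000)=1.0000; B=V−Δ·S=-68.8566
Check: Δ(0,0)·S0 + B(0,0) = 13.1434 = V0.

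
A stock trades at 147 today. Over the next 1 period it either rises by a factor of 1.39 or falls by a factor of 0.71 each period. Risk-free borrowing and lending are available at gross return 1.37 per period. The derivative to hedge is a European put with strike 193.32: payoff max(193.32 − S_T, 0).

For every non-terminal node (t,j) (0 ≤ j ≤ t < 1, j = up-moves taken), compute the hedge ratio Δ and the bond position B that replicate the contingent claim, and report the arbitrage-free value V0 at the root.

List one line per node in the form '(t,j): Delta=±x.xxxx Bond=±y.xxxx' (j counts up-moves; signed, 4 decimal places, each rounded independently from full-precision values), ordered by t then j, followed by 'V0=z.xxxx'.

The replicating-portfolio and risk-neutral prices coincide; use p* = (1.37−0.71)/(1.39−0.71) = 0.9706 for the latter.
Payoff layer (t=1): V(1,0)=88.9500, V(1,1)=0.0000
(0,0): S=147.0000. Δ = (V_up−V_dn)/(S_up−S_dn) = (0.0000−88.9500)/(204.3300−104.3700) = -0.8899. V = [p*·0.0000 + (1−p*)·88.9500]/1.37 = 1.9096. B = V − Δ·S = 132.7184.
The time-0 hedge costs 1.9096, which is the no-arbitrage price.

(0,0): Delta=-0.8899 Bond=132.7184
V0=1.9096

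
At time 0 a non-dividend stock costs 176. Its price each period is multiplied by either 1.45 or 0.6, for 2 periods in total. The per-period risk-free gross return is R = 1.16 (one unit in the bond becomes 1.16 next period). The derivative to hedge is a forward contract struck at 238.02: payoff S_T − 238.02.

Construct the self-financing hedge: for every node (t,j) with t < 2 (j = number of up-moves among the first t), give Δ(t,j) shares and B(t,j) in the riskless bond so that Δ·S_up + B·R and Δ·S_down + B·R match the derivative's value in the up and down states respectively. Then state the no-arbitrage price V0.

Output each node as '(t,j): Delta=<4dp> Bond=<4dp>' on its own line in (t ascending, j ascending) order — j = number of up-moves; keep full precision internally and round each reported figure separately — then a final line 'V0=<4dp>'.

(0,0): Delta=1.0000 Bond=-176.8876
(1,0): Delta=1.0000 Bond=-205.1897
(1,1): Delta=1.0000 Bond=-205.1897
V0=-0.8876

Since d<R<u, set p* = (R−d)/(u−d) = 0.6588; price each node as the discounted p*-expectation of its children.
Terminal payoffs: V(2,0)=-174.6600, V(2,1)=-84.9000, V(2,2)=132.0200
(1,0): S=105.6000. Δ = (V_up−V_dn)/(S_up−S_dn) = (-84.9000−-174.6600)/(153.1200−63.3600) = 1.0000. V = [p*·-84.9000 + (1−p*)·-174.6600]/1.16 = -99.5897. B = V − Δ·S = -205.1897.
(1,1): S=255.2000. Δ = (V_up−V_dn)/(S_up−S_dn) = (132.0200−-84.9000)/(370.0400−153.1200) = 1.0000. V = [p*·132.0200 + (1−p*)·-84.9000]/1.16 = 50.0103. B = V − Δ·S = -205.1897.
(0,0): S=176.0000. Δ = (V_up−V_dn)/(S_up−S_dn) = (50.0103−-99.5897)/(255.2000−105.6000) = 1.0000. V = [p*·50.0103 + (1−p*)·-99.5897]/1.16 = -0.8876. B = V − Δ·S = -176.8876.
The time-0 hedge costs -0.8876, which is the no-arbitrage price.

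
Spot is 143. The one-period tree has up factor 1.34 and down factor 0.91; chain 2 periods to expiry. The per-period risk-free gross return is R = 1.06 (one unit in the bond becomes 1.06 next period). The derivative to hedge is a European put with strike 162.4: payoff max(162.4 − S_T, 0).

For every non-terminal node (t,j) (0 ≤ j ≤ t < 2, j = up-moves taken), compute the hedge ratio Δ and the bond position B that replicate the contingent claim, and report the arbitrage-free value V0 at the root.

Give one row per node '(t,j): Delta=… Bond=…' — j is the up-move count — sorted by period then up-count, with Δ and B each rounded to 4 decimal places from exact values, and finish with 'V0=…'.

(0,0): Delta=-0.4394 Bond=79.4303
(1,0): Delta=-0.7860 Bond=129.3012
(1,1): Delta=0.0000 Bond=0.0000
V0=16.5974

Under the risk-neutral measure, an up-move has probability p* = (R−d)/(u−d) = 0.3488 and values discount at R = 1.06.
At expiry t=2: V(2,0)=43.9817, V(2,1)=0.0000, V(2,2)=0.0000
  t=1,j=0: stock 130.1300 → up 174.3742 (V=0.0000), down 118.4183 (V=43.9817). Price 27.0182; hedge Δ=-0.7860, bond B=129.3012.
  t=1,j=1: stock 191.6200 → up 256.7708 (V=0.0000), down 174.3742 (V=0.0000). Price 0.0000; hedge Δ=0.0000, bond B=0.0000.
  t=0,j=0: stock 143.0000 → up 191.6200 (V=0.0000), down 130.1300 (V=27.0182). Price 16.5974; hedge Δ=-0.4394, bond B=79.4303.
The time-0 hedge costs 16.5974, which is the no-arbitrage price.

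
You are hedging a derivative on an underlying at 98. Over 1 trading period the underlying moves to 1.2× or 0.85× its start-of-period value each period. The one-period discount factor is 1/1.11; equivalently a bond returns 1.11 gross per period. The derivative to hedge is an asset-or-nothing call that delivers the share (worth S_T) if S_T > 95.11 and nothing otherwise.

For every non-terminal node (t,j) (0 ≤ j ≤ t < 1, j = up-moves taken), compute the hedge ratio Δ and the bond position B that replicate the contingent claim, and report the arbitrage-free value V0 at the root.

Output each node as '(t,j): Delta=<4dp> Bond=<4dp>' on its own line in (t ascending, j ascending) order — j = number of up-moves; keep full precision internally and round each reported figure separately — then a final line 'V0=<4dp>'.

Under the risk-neutral measure, an up-move has probability p* = (R−d)/(u−d) = 0.7429 and values discount at R = 1.11.
Payoff layer (t=1): V(1,0)=0.0000, V(1,1)=117.6000
(0,0): S=98.0000. Δ = (V_up−V_dn)/(S_up−S_dn) = (117.6000−0.0000)/(117.6000−83.3000) = 3.4286. V = [p*·117.6000 + (1−p*)·0.0000]/1.11 = 78.7027. B = V − Δ·S = -257.2973.
Self-financing check: at every node Δ·S+B equals the discounted successor values.

(0,0): Delta=3.4286 Bond=-257.2973
V0=78.7027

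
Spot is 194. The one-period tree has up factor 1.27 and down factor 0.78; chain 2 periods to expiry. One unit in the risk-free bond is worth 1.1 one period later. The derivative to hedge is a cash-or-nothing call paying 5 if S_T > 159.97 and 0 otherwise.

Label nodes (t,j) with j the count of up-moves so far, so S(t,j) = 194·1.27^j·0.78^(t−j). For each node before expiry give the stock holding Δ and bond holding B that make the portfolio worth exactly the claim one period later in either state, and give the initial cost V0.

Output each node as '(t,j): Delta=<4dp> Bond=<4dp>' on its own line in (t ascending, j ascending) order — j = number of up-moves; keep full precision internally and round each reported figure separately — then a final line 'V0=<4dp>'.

(0,0): Delta=0.0166 Bond=0.4165
(1,0): Delta=0.0674 Bond=-7.2356
(1,1): Delta=0.0000 Bond=4.5455
V0=3.6348

Under the risk-neutral measure, an up-move has probability p* = (R−d)/(u−d) = 0.6531 and values discount at R = 1.1.
Terminal values V(2,·): V(2,0)=0.0000, V(2,1)=5.0000, V(2,2)=5.0000
Node (1,0) S=151.3200: V=(p*·5.0000+(1−p*)·0.0000)/1.1=2.9685; Δ=(5.0000−0.0000)/(192.1764−118.0296)=0.0674; B=V−Δ·S=-7.2356
Node (1,1) S=246.3800: V=(p*·5.0000+(1−p*)·5.0000)/1.1=4.5455; Δ=(5.0000−5.0000)/(312.9026−192.1764)=0.0000; B=V−Δ·S=4.5455
Node (0,0) S=194.0000: V=(p*·4.5455+(1−p*)·2.9685)/1.1=3.6348; Δ=(4.5455−2.9685)/(246.3800−151.3200)=0.0166; B=V−Δ·S=0.4165
Check: Δ(0,0)·S0 + B(0,0) = 3.6348 = V0.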